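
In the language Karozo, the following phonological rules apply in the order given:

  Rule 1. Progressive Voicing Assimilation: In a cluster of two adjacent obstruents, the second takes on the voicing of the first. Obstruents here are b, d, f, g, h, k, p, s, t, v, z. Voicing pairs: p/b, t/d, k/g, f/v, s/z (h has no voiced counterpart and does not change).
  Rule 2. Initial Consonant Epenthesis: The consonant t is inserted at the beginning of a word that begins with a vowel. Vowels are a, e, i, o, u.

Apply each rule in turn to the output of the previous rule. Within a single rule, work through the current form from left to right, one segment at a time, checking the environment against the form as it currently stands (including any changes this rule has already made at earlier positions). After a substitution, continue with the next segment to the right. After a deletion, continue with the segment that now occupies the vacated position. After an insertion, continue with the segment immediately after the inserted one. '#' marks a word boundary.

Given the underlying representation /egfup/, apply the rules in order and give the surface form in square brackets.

Rule 1 Progressive Voicing Assimilation: [egfup] → [egvup]
Rule 2 Initial Consonant Epenthesis: [egvup] → [tegvup]

[tegvup]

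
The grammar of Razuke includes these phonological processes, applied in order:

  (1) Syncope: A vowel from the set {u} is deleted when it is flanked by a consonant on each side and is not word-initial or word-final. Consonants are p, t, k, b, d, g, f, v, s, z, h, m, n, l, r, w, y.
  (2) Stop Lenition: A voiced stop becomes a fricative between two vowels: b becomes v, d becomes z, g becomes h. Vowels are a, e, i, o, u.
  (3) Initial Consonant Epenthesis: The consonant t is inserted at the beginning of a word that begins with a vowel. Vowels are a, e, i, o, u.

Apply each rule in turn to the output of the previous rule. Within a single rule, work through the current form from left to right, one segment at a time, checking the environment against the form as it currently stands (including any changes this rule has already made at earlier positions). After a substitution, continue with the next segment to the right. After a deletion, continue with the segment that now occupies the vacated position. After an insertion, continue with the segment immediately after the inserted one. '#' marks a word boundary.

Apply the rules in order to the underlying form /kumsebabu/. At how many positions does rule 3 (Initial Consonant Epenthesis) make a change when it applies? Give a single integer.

0

(1) Syncope: [kumsebabu] → [kmsebabu]
(2) Stop Lenition: [kmsebabu] → [kmsevavu]
(3) Initial Consonant Epenthesis: no change — [kmsevavu]
Rule 3 changed 0 position(s).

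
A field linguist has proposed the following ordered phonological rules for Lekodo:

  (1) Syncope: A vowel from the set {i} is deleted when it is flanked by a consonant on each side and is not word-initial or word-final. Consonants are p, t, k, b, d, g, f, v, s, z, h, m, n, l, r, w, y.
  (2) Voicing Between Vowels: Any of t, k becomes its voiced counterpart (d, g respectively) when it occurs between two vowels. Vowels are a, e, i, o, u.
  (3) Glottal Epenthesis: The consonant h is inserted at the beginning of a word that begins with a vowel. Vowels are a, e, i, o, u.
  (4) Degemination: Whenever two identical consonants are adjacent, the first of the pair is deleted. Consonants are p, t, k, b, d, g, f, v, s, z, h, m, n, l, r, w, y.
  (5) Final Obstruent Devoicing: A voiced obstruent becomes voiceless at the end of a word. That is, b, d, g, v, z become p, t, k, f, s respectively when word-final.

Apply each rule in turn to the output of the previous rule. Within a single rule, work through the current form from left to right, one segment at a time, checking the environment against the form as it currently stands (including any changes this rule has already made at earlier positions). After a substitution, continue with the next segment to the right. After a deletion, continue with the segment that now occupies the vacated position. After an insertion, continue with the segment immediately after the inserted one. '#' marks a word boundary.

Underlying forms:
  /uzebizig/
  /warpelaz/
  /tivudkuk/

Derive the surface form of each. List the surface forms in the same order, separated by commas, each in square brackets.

[huzebzk], [warpelas], [tvudkuk]

/uzebizig/:
  (1) Syncope: [uzebizig] → [uzebzg]
  (2) Voicing Between Vowels: no change — [uzebzg]
  (3) Glottal Epenthesis: [uzebzg] → [huzebzg]
  (4) Degemination: no change — [huzebzg]
  (5) Final Obstruent Devoicing: [huzebzg] → [huzebzk]
/warpelaz/:
  (1) Syncope: no change — [warpelaz]
  (2) Voicing Between Vowels: no change — [warpelaz]
  (3) Glottal Epenthesis: no change — [warpelaz]
  (4) Degemination: no change — [warpelaz]
  (5) Final Obstruent Devoicing: [warpelaz] → [warpelas]
/tivudkuk/:
  (1) Syncope: [tivudkuk] → [tvudkuk]
  (2) Voicing Between Vowels: no change — [tvudkuk]
  (3) Glottal Epenthesis: no change — [tvudkuk]
  (4) Degemination: no change — [tvudkuk]
  (5) Final Obstruent Devoicing: no change — [tvudkuk]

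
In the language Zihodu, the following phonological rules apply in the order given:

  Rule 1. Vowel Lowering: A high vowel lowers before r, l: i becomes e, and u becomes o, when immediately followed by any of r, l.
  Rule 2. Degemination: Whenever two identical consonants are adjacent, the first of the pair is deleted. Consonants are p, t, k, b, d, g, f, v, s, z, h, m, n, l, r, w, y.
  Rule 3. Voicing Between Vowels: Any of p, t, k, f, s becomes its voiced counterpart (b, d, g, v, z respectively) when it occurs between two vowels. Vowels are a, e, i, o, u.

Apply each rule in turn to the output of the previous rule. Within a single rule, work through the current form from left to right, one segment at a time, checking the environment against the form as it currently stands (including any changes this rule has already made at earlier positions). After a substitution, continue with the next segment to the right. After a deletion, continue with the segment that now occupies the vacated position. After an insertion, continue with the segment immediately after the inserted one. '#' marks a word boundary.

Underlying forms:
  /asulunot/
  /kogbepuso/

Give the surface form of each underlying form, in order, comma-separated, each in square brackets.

[azolunot], [kogbebuzo]

/asulunot/:
  Rule 1 Vowel Lowering: [asulunot] → [asolunot]
  Rule 2 Degemination: no change — [asolunot]
  Rule 3 Voicing Between Vowels: [asolunot] → [azolunot]
/kogbepuso/:
  Rule 1 Vowel Lowering: no change — [kogbepuso]
  Rule 2 Degemination: no change — [kogbepuso]
  Rule 3 Voicing Between Vowels: [kogbepuso] → [kogbebuzo]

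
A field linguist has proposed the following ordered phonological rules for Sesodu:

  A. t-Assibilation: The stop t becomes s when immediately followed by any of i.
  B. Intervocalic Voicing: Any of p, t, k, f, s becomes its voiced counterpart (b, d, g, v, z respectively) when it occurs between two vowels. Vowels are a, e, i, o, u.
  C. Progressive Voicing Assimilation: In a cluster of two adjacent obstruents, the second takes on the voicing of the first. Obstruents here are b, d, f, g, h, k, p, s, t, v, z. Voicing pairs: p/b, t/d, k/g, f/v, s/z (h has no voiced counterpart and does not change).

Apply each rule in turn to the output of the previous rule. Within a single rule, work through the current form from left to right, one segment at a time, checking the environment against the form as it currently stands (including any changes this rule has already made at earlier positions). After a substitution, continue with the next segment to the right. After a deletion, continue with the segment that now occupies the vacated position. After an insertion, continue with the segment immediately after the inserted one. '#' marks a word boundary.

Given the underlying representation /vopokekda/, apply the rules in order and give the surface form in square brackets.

[vobogekta]

A t-Assibilation: no change — [vopokekda]
B Intervocalic Voicing: [vopokekda] → [vobogekda]
C Progressive Voicing Assimilation: [vobogekda] → [vobogekta]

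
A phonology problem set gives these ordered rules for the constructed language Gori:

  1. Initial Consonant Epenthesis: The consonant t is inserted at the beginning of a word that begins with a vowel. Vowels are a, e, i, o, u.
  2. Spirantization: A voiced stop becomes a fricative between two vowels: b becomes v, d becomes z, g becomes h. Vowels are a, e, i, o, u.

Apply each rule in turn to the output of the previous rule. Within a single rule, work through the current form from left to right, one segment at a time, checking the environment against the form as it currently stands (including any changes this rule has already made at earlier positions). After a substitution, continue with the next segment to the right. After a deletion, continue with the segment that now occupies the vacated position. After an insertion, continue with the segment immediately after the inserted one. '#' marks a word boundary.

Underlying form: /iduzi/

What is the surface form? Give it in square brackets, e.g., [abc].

1 Initial Consonant Epenthesis: [iduzi] → [tiduzi]
2 Spirantization: [tiduzi] → [tizuzi]

[tizuzi]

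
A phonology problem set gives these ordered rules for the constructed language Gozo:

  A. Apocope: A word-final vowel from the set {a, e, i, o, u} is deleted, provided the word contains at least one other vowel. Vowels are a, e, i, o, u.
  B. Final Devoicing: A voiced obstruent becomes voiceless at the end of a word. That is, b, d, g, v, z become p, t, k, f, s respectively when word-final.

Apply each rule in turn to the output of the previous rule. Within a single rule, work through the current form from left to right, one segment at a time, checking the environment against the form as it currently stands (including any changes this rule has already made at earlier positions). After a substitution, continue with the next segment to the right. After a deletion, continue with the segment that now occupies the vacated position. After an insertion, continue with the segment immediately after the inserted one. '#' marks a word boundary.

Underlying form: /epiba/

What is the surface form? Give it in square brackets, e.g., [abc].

[epip]

A Apocope: [epiba] → [epib]
B Final Devoicing: [epib] → [epip]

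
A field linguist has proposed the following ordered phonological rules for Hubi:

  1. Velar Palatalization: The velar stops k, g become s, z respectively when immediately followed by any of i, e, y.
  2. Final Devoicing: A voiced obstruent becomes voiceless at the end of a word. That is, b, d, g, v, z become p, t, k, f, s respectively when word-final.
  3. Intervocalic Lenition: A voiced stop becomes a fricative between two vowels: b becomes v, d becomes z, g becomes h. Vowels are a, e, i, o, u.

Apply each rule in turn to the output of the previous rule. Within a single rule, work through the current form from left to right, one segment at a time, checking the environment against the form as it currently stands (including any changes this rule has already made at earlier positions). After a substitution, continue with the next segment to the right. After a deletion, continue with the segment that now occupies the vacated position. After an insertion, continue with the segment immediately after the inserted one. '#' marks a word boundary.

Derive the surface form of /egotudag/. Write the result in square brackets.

1 Velar Palatalization: no change — [egotudag]
2 Final Devoicing: [egotudag] → [egotudak]
3 Intervocalic Lenition: [egotudak] → [ehotuzak]

[ehotuzak]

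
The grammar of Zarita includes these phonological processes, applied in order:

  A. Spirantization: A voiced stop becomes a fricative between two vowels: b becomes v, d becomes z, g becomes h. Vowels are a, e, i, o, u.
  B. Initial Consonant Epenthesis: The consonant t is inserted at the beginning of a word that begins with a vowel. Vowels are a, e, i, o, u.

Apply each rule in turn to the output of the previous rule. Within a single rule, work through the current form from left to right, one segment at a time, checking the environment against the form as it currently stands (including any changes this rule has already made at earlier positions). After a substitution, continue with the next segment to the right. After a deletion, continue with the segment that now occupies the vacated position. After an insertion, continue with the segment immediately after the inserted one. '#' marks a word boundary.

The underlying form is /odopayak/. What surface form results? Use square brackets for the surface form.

[tozopayak]

A Spirantization: [odopayak] → [ozopayak]
B Initial Consonant Epenthesis: [ozopayak] → [tozopayak]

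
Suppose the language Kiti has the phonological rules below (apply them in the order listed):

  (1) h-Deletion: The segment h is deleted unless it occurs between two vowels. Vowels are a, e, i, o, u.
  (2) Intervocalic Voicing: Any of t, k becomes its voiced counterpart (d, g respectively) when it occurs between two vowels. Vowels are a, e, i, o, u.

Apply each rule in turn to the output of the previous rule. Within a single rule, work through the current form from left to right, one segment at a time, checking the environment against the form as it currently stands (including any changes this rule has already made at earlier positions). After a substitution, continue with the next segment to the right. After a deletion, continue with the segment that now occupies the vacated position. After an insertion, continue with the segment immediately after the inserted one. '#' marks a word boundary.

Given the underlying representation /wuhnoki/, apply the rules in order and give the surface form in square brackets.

[wunogi]

(1) h-Deletion: [wuhnoki] → [wunoki]
(2) Intervocalic Voicing: [wunoki] → [wunogi]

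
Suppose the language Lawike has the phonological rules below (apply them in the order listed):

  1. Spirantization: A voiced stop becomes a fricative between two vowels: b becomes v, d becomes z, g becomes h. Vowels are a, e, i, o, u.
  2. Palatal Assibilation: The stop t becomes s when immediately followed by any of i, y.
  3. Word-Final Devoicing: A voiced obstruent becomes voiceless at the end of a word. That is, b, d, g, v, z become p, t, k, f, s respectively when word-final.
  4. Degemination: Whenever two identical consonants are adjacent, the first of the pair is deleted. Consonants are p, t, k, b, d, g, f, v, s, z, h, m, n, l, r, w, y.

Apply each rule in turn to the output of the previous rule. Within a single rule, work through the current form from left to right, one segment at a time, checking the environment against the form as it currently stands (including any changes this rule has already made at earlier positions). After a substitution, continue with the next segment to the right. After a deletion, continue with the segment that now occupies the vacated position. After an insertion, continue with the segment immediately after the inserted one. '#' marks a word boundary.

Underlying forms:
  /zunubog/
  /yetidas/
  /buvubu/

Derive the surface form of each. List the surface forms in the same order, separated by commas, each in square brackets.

[zunuvok], [yesizas], [buvuvu]

/zunubog/:
  1 Spirantization: [zunubog] → [zunuvog]
  2 Palatal Assibilation: no change — [zunuvog]
  3 Word-Final Devoicing: [zunuvog] → [zunuvok]
  4 Degemination: no change — [zunuvok]
/yetidas/:
  1 Spirantization: [yetidas] → [yetizas]
  2 Palatal Assibilation: [yetizas] → [yesizas]
  3 Word-Final Devoicing: no change — [yesizas]
  4 Degemination: no change — [yesizas]
/buvubu/:
  1 Spirantization: [buvubu] → [buvuvu]
  2 Palatal Assibilation: no change — [buvuvu]
  3 Word-Final Devoicing: no change — [buvuvu]
  4 Degemination: no change — [buvuvu]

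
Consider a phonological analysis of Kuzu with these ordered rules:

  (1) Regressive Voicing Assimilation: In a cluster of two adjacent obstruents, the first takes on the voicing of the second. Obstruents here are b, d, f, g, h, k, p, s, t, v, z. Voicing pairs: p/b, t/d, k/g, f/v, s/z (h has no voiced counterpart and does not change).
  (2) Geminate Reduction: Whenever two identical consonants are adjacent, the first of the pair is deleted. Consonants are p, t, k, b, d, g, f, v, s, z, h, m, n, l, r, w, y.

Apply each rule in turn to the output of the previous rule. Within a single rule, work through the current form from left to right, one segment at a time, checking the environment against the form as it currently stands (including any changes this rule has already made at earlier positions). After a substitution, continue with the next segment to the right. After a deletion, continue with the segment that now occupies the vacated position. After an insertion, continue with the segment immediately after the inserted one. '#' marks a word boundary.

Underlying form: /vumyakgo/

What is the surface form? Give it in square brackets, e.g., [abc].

[vumyago]

(1) Regressive Voicing Assimilation: [vumyakgo] → [vumyaggo]
(2) Geminate Reduction: [vumyaggo] → [vumyago]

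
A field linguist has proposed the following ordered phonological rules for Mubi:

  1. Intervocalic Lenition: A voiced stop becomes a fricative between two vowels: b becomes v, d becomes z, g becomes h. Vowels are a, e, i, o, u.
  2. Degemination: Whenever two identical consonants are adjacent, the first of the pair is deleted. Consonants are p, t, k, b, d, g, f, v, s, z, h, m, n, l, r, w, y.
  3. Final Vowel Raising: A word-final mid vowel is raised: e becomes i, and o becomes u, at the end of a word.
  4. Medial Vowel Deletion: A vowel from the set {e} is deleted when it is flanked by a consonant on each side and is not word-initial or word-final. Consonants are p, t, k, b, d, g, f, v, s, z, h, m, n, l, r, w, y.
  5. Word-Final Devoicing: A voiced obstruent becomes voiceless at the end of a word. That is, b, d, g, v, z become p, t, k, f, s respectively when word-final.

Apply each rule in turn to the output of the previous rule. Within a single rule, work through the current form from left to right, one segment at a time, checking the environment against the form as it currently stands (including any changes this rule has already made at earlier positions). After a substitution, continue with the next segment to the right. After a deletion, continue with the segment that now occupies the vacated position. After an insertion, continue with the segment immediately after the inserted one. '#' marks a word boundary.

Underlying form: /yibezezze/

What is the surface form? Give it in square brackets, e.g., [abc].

1 Intervocalic Lenition: [yibezezze] → [yivezezze]
2 Degemination: [yivezezze] → [yivezeze]
3 Final Vowel Raising: [yivezeze] → [yivezezi]
4 Medial Vowel Deletion: [yivezezi] → [yivzzi]
5 Word-Final Devoicing: no change — [yivzzi]

[yivzzi]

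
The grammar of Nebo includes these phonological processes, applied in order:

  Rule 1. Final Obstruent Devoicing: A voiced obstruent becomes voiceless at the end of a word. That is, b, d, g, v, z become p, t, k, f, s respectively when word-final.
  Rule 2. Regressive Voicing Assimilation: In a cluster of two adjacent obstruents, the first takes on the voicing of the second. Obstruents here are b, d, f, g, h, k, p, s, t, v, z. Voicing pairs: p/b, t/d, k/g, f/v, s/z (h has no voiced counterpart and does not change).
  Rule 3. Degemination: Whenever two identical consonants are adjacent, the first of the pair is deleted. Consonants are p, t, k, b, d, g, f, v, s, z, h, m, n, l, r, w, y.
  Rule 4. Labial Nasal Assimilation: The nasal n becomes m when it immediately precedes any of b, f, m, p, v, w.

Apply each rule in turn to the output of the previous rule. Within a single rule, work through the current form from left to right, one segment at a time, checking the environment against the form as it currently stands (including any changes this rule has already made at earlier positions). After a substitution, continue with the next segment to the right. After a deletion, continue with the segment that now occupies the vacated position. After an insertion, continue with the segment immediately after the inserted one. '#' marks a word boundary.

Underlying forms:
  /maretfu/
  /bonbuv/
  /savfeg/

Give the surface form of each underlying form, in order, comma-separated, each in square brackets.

[maretfu], [bombuf], [safek]

/maretfu/:
  Rule 1 Final Obstruent Devoicing: no change — [maretfu]
  Rule 2 Regressive Voicing Assimilation: no change — [maretfu]
  Rule 3 Degemination: no change — [maretfu]
  Rule 4 Labial Nasal Assimilation: no change — [maretfu]
/bonbuv/:
  Rule 1 Final Obstruent Devoicing: [bonbuv] → [bonbuf]
  Rule 2 Regressive Voicing Assimilation: no change — [bonbuf]
  Rule 3 Degemination: no change — [bonbuf]
  Rule 4 Labial Nasal Assimilation: [bonbuf] → [bombuf]
/savfeg/:
  Rule 1 Final Obstruent Devoicing: [savfeg] → [savfek]
  Rule 2 Regressive Voicing Assimilation: [savfek] → [saffek]
  Rule 3 Degemination: [saffek] → [safek]
  Rule 4 Labial Nasal Assimilation: no change — [safek]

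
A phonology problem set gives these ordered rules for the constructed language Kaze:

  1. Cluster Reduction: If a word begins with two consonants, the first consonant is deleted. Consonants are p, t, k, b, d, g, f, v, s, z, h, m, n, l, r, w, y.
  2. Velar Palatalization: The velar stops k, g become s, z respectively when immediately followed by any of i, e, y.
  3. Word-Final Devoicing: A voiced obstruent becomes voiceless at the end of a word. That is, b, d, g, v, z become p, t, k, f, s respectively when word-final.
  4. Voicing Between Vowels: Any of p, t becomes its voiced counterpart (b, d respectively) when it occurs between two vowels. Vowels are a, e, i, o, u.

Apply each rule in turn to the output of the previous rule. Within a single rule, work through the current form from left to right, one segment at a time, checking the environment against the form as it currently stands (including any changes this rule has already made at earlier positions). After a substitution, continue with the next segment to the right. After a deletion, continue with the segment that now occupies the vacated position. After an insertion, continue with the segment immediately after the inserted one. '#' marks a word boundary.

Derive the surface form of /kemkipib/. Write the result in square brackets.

[semsibip]

1 Cluster Reduction: no change — [kemkipib]
2 Velar Palatalization: [kemkipib] → [semsipib]
3 Word-Final Devoicing: [semsipib] → [semsipip]
4 Voicing Between Vowels: [semsipip] → [semsibip]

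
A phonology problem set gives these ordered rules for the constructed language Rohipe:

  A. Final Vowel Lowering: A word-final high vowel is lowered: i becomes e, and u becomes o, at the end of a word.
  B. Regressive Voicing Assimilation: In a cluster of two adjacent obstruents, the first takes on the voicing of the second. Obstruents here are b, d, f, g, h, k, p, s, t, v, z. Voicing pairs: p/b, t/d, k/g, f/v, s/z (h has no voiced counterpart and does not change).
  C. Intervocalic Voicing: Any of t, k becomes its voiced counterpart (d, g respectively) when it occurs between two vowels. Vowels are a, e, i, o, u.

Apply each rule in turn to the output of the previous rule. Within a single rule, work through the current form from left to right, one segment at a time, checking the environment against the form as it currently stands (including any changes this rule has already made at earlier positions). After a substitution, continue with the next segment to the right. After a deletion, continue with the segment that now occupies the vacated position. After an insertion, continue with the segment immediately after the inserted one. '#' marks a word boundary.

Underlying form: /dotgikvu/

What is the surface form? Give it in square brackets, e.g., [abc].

A Final Vowel Lowering: [dotgikvu] → [dotgikvo]
B Regressive Voicing Assimilation: [dotgikvo] → [dodgigvo]
C Intervocalic Voicing: no change — [dodgigvo]

[dodgigvo]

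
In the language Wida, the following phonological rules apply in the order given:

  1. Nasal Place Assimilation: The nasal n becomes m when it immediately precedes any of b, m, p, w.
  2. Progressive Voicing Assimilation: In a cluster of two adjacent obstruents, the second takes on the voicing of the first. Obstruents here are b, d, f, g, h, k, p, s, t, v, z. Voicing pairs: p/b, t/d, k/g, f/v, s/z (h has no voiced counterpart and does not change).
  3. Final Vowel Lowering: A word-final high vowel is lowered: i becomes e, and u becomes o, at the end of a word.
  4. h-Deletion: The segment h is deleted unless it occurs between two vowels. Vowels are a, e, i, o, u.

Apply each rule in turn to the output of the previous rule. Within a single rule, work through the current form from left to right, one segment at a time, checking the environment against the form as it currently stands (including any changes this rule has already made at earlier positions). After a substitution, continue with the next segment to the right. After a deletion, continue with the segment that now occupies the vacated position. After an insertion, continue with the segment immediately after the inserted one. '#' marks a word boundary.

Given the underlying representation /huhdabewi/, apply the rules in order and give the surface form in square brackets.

[utabewe]

1 Nasal Place Assimilation: no change — [huhdabewi]
2 Progressive Voicing Assimilation: [huhdabewi] → [huhtabewi]
3 Final Vowel Lowering: [huhtabewi] → [huhtabewe]
4 h-Deletion: [huhtabewe] → [utabewe]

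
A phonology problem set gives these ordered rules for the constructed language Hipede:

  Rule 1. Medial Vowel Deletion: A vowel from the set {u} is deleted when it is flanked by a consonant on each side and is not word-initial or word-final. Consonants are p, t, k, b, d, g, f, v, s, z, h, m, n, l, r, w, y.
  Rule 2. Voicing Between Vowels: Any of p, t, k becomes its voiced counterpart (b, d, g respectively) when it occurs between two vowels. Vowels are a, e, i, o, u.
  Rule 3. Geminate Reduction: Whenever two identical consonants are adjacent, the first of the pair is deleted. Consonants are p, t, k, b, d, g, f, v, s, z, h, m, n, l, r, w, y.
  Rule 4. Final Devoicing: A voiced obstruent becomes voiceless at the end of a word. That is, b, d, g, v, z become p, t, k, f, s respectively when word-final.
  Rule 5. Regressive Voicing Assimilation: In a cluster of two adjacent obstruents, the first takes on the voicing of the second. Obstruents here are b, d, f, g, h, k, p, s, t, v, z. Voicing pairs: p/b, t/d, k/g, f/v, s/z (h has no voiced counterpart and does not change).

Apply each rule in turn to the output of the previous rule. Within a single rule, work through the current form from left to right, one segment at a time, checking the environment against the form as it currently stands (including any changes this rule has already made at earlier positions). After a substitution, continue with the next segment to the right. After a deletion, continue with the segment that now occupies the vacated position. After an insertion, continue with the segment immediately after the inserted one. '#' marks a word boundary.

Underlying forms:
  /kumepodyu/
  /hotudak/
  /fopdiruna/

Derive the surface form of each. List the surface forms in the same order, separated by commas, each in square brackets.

[kmebodyu], [hoddak], [fobdirna]

/kumepodyu/:
  Rule 1 Medial Vowel Deletion: [kumepodyu] → [kmepodyu]
  Rule 2 Voicing Between Vowels: [kmepodyu] → [kmebodyu]
  Rule 3 Geminate Reduction: no change — [kmebodyu]
  Rule 4 Final Devoicing: no change — [kmebodyu]
  Rule 5 Regressive Voicing Assimilation: no change — [kmebodyu]
/hotudak/:
  Rule 1 Medial Vowel Deletion: [hotudak] → [hotdak]
  Rule 2 Voicing Between Vowels: no change — [hotdak]
  Rule 3 Geminate Reduction: no change — [hotdak]
  Rule 4 Final Devoicing: no change — [hotdak]
  Rule 5 Regressive Voicing Assimilation: [hotdak] → [hoddak]
/fopdiruna/:
  Rule 1 Medial Vowel Deletion: [fopdiruna] → [fopdirna]
  Rule 2 Voicing Between Vowels: no change — [fopdirna]
  Rule 3 Geminate Reduction: no change — [fopdirna]
  Rule 4 Final Devoicing: no change — [fopdirna]
  Rule 5 Regressive Voicing Assimilation: [fopdirna] → [fobdirna]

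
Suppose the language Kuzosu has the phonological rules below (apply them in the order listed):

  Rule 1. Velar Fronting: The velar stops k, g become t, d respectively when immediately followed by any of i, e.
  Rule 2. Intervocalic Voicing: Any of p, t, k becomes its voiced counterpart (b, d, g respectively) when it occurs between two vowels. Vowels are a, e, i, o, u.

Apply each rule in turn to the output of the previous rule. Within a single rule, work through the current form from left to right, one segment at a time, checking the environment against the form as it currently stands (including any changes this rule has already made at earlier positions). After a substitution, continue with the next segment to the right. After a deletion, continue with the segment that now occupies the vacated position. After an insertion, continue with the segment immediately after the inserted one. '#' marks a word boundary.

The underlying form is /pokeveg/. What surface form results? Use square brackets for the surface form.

Rule 1 Velar Fronting: [pokeveg] → [poteveg]
Rule 2 Intervocalic Voicing: [poteveg] → [podeveg]

[podeveg]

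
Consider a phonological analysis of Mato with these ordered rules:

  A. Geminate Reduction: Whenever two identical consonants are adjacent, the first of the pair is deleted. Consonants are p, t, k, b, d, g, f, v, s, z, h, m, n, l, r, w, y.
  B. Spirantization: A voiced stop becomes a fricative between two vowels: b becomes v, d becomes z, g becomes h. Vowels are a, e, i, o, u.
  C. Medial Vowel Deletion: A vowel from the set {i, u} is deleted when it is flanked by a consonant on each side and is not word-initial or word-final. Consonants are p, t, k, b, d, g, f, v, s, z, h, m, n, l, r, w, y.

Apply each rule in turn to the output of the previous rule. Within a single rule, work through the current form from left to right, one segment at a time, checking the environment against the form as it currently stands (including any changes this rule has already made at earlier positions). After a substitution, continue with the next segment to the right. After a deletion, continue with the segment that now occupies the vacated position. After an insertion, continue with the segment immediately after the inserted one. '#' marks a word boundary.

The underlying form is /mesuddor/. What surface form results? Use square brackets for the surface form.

[meszor]

A Geminate Reduction: [mesuddor] → [mesudor]
B Spirantization: [mesudor] → [mesuzor]
C Medial Vowel Deletion: [mesuzor] → [meszor]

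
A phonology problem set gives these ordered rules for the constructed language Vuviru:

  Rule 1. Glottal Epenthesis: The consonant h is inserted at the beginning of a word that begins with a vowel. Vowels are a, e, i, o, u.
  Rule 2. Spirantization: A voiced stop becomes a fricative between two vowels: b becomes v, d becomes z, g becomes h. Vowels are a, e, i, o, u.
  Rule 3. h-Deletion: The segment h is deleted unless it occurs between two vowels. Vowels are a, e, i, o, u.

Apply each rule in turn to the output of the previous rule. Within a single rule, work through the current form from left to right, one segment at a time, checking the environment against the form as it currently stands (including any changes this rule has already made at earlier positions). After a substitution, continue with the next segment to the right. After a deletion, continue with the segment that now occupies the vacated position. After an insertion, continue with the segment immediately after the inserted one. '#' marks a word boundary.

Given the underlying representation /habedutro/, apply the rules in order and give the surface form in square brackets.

Rule 1 Glottal Epenthesis: no change — [habedutro]
Rule 2 Spirantization: [habedutro] → [havezutro]
Rule 3 h-Deletion: [havezutro] → [avezutro]

[avezutro]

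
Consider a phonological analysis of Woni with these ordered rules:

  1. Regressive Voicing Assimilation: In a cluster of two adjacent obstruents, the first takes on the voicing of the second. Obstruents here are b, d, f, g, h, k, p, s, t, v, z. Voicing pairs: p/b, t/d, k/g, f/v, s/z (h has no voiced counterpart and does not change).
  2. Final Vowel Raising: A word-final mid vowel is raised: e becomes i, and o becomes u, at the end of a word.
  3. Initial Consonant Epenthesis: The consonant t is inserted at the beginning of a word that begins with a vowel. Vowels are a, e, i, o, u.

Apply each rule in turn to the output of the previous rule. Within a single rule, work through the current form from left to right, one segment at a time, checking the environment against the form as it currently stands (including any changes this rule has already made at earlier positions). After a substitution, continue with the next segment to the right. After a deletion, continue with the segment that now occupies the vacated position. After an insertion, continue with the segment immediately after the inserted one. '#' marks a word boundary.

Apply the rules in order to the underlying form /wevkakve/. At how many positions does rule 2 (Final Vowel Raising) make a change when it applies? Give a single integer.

1 Regressive Voicing Assimilation: [wevkakve] → [wefkagve]
2 Final Vowel Raising: [wefkagve] → [wefkagvi]
3 Initial Consonant Epenthesis: no change — [wefkagvi]
Rule 2 changed 1 position(s).

1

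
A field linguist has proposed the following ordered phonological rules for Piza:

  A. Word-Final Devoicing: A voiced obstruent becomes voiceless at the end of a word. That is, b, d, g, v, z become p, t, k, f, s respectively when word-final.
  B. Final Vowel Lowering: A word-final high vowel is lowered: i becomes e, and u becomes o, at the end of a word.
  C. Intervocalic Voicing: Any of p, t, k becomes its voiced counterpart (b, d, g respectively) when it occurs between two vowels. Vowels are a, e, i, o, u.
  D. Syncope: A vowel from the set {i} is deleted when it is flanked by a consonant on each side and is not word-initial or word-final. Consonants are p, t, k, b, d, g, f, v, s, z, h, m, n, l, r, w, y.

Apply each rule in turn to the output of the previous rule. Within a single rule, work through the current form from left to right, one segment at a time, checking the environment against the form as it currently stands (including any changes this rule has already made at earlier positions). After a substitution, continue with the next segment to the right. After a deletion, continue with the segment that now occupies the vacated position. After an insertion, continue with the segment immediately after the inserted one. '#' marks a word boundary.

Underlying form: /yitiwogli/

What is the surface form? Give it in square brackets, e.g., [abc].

A Word-Final Devoicing: no change — [yitiwogli]
B Final Vowel Lowering: [yitiwogli] → [yitiwogle]
C Intervocalic Voicing: [yitiwogle] → [yidiwogle]
D Syncope: [yidiwogle] → [ydwogle]

[ydwogle]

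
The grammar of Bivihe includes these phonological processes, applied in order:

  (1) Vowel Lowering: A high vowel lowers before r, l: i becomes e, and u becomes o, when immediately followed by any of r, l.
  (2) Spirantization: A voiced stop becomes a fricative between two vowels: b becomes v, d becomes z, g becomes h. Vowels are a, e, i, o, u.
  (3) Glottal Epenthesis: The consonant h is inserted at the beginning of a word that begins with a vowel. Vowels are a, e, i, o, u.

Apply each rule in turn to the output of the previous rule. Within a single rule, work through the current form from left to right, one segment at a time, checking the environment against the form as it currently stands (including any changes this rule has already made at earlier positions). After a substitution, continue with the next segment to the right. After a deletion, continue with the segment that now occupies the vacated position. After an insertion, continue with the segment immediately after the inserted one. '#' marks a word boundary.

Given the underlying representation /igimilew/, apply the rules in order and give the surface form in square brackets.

[hihimelew]

(1) Vowel Lowering: [igimilew] → [igimelew]
(2) Spirantization: [igimelew] → [ihimelew]
(3) Glottal Epenthesis: [ihimelew] → [hihimelew]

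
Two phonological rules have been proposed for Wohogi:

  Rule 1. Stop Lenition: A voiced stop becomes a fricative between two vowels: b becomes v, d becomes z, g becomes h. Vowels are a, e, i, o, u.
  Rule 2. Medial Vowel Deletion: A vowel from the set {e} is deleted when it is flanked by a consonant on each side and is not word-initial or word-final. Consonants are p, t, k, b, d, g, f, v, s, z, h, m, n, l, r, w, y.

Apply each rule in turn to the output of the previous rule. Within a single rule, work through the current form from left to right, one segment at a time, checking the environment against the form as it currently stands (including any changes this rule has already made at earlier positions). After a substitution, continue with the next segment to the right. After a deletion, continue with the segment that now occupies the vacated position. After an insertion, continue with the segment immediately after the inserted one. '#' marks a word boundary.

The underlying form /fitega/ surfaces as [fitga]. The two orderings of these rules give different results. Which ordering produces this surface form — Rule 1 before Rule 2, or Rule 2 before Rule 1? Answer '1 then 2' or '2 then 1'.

2 then 1

Order 1 then 2:
  1 Stop Lenition: [fitega] → [fiteha]
  2 Medial Vowel Deletion: [fiteha] → [fitha]
  result: [fitha]
Order 2 then 1:
  2 Medial Vowel Deletion: [fitega] → [fitga]
  1 Stop Lenition: no change — [fitga]
  result: [fitga]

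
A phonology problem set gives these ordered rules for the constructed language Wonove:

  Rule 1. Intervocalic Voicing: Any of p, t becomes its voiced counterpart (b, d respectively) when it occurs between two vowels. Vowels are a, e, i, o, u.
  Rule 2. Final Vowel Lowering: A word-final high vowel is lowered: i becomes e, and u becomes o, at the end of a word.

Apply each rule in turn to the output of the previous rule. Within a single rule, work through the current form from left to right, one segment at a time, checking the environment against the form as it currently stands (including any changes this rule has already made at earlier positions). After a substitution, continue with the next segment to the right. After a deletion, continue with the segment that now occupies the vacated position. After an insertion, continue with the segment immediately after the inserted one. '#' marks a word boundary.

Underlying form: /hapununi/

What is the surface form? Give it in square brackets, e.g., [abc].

[habunune]

Rule 1 Intervocalic Voicing: [hapununi] → [habununi]
Rule 2 Final Vowel Lowering: [habununi] → [habunune]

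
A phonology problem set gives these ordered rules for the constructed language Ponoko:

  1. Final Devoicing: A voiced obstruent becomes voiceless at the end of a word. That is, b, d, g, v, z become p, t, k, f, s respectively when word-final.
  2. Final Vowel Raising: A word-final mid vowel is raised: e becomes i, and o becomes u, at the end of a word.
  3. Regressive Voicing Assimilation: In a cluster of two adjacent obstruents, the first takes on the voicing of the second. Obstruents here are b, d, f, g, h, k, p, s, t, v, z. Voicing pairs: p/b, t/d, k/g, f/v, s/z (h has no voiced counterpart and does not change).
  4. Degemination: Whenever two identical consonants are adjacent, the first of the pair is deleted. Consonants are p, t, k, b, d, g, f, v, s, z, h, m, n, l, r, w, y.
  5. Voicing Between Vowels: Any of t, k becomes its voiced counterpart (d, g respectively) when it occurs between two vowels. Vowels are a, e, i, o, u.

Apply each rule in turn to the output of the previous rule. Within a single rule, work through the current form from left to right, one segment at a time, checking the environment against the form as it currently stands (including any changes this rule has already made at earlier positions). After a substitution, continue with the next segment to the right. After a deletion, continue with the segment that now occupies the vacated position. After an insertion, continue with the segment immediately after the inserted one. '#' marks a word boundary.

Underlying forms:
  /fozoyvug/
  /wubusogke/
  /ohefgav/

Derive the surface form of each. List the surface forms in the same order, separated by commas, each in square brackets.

[fozoyvuk], [wubusogi], [ohevgaf]

/fozoyvug/:
  1 Final Devoicing: [fozoyvug] → [fozoyvuk]
  2 Final Vowel Raising: no change — [fozoyvuk]
  3 Regressive Voicing Assimilation: no change — [fozoyvuk]
  4 Degemination: no change — [fozoyvuk]
  5 Voicing Between Vowels: no change — [fozoyvuk]
/wubusogke/:
  1 Final Devoicing: no change — [wubusogke]
  2 Final Vowel Raising: [wubusogke] → [wubusogki]
  3 Regressive Voicing Assimilation: [wubusogki] → [wubusokki]
  4 Degemination: [wubusokki] → [wubusoki]
  5 Voicing Between Vowels: [wubusoki] → [wubusogi]
/ohefgav/:
  1 Final Devoicing: [ohefgav] → [ohefgaf]
  2 Final Vowel Raising: no change — [ohefgaf]
  3 Regressive Voicing Assimilation: [ohefgaf] → [ohevgaf]
  4 Degemination: no change — [ohevgaf]
  5 Voicing Between Vowels: no change — [ohevgaf]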